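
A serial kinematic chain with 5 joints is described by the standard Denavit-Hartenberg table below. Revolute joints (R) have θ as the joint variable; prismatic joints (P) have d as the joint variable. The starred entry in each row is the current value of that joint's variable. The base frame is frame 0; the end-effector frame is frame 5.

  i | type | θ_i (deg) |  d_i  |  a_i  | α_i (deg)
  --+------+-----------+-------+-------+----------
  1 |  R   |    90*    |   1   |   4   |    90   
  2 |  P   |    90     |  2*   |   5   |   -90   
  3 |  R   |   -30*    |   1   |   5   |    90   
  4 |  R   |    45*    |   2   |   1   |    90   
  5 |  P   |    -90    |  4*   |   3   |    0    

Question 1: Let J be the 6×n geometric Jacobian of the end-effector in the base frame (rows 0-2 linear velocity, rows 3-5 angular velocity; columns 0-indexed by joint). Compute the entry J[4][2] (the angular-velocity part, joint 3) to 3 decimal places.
axis z_2 = (-0.0000,-1.0000,0.0000); lever o_n−o_2 = (3.4017,1.1213,7.8920)
cross product → J_v[:, 2] = (-7.8920,0.0000,3.4017)
J_ω[:, 2] = z_2
entry J[4][2] = -1.0000

-1.000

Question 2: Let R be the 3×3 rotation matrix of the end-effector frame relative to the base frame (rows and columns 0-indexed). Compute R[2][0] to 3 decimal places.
End-effector x-axis (col 0 of R) = (-0.8660,0.0000,0.5000)
R[2][0] = 0.5000

0.500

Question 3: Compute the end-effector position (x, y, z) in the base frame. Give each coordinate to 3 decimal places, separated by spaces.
after link 1: o_1 = (0.0000, 4.0000, 1.0000)
after link 2: o_2 = (2.0000, 4.0000, 6.0000)
after link 3: o_3 = (4.5000, 3.0000, 10.3301)
after link 4: o_4 = (6.5856, 2.2929, 9.9425)
after link 5: o_5 = (5.4017, 5.1213, 13.8920)

5.402 5.121 13.892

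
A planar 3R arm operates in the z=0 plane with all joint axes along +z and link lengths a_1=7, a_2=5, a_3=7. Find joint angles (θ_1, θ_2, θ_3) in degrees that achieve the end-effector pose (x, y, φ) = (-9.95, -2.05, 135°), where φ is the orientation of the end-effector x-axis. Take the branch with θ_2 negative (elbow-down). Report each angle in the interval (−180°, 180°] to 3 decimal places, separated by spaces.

wrist centre = target − a_3·(cos φ, sin φ) = (-5.0003, -6.9997)
cos θ_2 = (73.9990−7²−5²)/(2·7·5) = -0.0000; θ_2 = -90.0008° (elbow-down)
β = atan2(-6.9997,-5.0003) = -125.5400°; ψ = atan2(-5.0000,6.9999) = -35.5380°
θ_1 = β − ψ = -90.0021°
θ_3 = φ − θ_1 − θ_2 = -44.9971° (wrapped to (-180°,180°])

-90.002 -90.001 -44.997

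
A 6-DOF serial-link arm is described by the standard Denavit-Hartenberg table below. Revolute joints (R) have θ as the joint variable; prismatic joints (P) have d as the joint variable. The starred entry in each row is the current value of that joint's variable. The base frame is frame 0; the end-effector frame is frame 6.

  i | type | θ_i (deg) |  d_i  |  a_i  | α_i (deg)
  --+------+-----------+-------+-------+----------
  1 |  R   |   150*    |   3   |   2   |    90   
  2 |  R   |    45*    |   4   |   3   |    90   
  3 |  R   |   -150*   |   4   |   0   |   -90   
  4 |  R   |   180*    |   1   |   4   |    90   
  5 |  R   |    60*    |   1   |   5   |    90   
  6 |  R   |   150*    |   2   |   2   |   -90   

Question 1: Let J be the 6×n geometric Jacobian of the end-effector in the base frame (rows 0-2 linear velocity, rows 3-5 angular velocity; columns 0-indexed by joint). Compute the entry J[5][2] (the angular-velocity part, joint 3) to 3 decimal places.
axis z_2 = (-0.6124,0.3536,-0.7071); lever o_n−o_2 = (-5.3817,4.5298,4.0971)
cross product → J_v[:, 2] = (4.6516,6.3144,-0.8712)
J_ω[:, 2] = z_2
entry J[5][2] = -0.7071

-0.707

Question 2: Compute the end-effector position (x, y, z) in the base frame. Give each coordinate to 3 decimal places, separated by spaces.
after link 1: o_1 = (-1.7321, 1.0000, 3.0000)
after link 2: o_2 = (-1.5692, 5.5248, 5.1213)
after link 3: o_3 = (-4.0187, 6.9390, 2.2929)
after link 4: o_4 = (-5.8792, 9.3225, 5.0959)
after link 5: o_5 = (-9.1685, 8.3349, 8.8649)
after link 6: o_6 = (-6.9509, 10.0545, 9.2185)

-6.951 10.055 9.218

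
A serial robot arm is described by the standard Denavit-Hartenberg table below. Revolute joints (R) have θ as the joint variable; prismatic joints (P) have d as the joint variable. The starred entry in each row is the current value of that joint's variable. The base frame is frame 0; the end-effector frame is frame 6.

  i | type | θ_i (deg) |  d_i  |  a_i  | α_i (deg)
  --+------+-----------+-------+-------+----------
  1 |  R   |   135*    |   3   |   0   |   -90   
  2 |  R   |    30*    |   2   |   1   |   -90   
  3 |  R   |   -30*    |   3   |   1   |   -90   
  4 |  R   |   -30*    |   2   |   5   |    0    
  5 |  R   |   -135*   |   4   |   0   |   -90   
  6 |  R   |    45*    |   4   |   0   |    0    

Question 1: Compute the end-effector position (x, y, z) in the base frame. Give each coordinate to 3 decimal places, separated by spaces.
-2.505 2.524 -9.866

after link 1: o_1 = (0.0000, 0.0000, 3.0000)
after link 2: o_2 = (-2.0266, -0.8018, 2.5000)
after link 3: o_3 = (-1.8498, -1.6857, -0.5311)
after link 4: o_4 = (-4.1809, 0.0330, -5.0712)
after link 5: o_5 = (-2.9561, 3.7072, -6.0712)
after link 6: o_6 = (-2.5052, 2.5242, -9.8655)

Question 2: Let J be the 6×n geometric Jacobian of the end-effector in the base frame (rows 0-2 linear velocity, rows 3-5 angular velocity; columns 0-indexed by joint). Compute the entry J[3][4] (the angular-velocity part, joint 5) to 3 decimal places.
axis z_4 = (0.3062,0.9186,-0.2500); lever o_n−o_4 = (1.6757,2.4912,-4.7944)
cross product → J_v[:, 4] = (-3.7811,1.0490,-0.7765)
J_ω[:, 4] = z_4
entry J[3][4] = 0.3062

0.306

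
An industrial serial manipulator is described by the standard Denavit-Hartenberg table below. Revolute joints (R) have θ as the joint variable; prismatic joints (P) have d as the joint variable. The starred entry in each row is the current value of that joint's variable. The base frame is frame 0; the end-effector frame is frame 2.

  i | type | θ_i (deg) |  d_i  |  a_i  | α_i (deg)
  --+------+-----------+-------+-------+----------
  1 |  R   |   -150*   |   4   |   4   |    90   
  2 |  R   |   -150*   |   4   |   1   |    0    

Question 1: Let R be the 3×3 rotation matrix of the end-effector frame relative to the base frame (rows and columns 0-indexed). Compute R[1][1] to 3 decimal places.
-0.250

End-effector y-axis (col 1 of R) = (-0.4330,-0.2500,-0.8660)
R[1][1] = -0.2500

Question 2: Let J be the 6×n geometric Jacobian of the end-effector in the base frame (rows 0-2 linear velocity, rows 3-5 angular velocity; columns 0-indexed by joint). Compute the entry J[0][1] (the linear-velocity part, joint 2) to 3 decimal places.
axis z_1 = (-0.5000,0.8660,0.0000); lever o_n−o_1 = (-1.2500,3.8971,-0.5000)
cross product → J_v[:, 1] = (-0.4330,-0.2500,-0.8660)
J_ω[:, 1] = z_1
entry J[0][1] = -0.4330

-0.433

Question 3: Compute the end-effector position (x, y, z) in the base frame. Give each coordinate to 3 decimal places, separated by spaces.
-4.714 1.897 3.500

after link 1: o_1 = (-3.4641, -2.0000, 4.0000)
after link 2: o_2 = (-4.7141, 1.8971, 3.5000)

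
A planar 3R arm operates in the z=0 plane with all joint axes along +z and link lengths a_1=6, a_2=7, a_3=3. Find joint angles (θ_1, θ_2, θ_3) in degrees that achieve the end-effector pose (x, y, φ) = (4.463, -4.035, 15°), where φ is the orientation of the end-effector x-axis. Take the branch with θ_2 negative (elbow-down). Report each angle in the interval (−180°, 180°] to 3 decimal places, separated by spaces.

wrist centre = target − a_3·(cos φ, sin φ) = (1.5652, -4.8115)
cos θ_2 = (25.6000−6²−7²)/(2·6·7) = -0.7071; θ_2 = -135.0029° (elbow-down)
β = atan2(-4.8115,1.5652) = -71.9797°; ψ = atan2(-4.9495,1.0500) = -78.0227°
θ_1 = β − ψ = 6.0430°
θ_3 = φ − θ_1 − θ_2 = 143.9599° (wrapped to (-180°,180°])

6.043 -135.003 143.960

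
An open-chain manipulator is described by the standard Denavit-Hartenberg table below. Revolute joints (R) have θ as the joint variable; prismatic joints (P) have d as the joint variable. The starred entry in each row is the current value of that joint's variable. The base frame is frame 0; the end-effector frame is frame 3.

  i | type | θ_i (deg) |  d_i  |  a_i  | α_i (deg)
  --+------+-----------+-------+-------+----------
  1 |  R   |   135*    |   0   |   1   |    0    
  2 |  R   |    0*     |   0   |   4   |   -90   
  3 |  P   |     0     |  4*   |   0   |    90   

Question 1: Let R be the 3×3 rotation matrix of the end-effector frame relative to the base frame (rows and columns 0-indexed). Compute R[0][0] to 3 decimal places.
-0.707

End-effector x-axis (col 0 of R) = (-0.7071,0.7071,0.0000)
R[0][0] = -0.7071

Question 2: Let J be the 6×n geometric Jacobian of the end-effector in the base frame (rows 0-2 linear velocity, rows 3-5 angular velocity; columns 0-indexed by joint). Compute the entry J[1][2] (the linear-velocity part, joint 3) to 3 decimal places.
-0.707

prismatic axis z_2 = (-0.7071,-0.7071,0.0000)
J_v[:, 2] = z_2; J_ω[:, 2] = (0,0,0)
entry J[1][2] = -0.7071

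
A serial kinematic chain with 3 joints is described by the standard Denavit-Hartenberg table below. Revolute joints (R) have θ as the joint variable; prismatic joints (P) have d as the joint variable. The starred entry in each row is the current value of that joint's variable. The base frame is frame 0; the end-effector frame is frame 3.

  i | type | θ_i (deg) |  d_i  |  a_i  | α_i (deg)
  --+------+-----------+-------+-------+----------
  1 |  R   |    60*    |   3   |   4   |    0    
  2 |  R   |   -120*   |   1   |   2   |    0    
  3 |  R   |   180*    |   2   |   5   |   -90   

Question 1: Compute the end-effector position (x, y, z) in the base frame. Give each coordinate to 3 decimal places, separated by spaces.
0.500 6.062 6.000

after link 1: o_1 = (2.0000, 3.4641, 3.0000)
after link 2: o_2 = (3.0000, 1.7321, 4.0000)
after link 3: o_3 = (0.5000, 6.0622, 6.0000)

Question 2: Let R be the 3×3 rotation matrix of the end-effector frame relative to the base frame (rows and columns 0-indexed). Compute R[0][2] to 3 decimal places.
End-effector z-axis (col 2 of R) = (-0.8660,-0.5000,0.0000)
R[0][2] = -0.8660

-0.866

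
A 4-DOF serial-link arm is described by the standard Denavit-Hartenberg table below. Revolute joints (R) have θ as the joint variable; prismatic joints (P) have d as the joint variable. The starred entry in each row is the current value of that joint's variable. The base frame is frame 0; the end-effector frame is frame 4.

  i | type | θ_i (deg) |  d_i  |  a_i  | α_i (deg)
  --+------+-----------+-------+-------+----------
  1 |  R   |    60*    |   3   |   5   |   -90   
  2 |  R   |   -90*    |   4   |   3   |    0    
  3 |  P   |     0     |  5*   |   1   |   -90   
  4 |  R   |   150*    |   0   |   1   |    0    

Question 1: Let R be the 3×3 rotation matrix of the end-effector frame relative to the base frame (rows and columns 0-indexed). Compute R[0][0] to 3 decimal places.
End-effector x-axis (col 0 of R) = (0.4330,-0.2500,-0.8660)
R[0][0] = 0.4330

0.433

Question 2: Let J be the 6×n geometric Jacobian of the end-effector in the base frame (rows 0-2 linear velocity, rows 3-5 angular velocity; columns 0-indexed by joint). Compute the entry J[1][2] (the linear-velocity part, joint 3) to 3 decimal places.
prismatic axis z_2 = (-0.8660,0.5000,0.0000)
J_v[:, 2] = z_2; J_ω[:, 2] = (0,0,0)
entry J[1][2] = 0.5000

0.500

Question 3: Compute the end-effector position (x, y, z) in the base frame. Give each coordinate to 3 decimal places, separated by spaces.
-4.861 8.580 6.134

after link 1: o_1 = (2.5000, 4.3301, 3.0000)
after link 2: o_2 = (-0.9641, 6.3301, 6.0000)
after link 3: o_3 = (-5.2942, 8.8301, 7.0000)
after link 4: o_4 = (-4.8612, 8.5801, 6.1340)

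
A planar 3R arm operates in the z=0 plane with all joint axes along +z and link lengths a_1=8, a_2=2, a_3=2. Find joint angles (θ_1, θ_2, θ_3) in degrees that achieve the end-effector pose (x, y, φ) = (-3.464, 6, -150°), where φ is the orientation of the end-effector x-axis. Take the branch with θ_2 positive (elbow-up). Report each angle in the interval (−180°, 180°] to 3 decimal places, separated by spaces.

wrist centre = target − a_3·(cos φ, sin φ) = (-1.7319, 7.0000)
cos θ_2 = (51.9996−8²−2²)/(2·8·2) = -0.5000; θ_2 = 120.0007° (elbow-up)
β = atan2(7.0000,-1.7319) = 103.8971°; ψ = atan2(1.7320,7.0000) = 13.8978°
θ_1 = β − ψ = 89.9993°
θ_3 = φ − θ_1 − θ_2 = 0.0000° (wrapped to (-180°,180°])

89.999 120.001 0.000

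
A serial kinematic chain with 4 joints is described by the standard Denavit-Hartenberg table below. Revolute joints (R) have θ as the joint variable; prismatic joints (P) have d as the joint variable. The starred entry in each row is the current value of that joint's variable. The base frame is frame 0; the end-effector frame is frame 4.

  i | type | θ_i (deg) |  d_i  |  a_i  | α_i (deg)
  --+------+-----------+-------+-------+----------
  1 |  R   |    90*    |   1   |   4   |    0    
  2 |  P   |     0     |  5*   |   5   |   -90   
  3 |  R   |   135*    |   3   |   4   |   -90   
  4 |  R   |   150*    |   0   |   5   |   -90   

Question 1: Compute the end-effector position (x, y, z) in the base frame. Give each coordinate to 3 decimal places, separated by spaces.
after link 1: o_1 = (0.0000, 4.0000, 1.0000)
after link 2: o_2 = (0.0000, 9.0000, 6.0000)
after link 3: o_3 = (-3.0000, 6.1716, 3.1716)
after link 4: o_4 = (-0.5000, 9.2334, 6.2334)

-0.500 9.233 6.233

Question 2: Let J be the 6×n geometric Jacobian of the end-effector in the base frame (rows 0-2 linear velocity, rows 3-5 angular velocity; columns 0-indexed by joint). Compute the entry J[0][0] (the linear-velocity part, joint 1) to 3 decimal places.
axis z_0 = ẑ; lever o_n−o_0 = (-0.5000,9.2334,6.2334)
cross product → J_v[:, 0] = (-9.2334,-0.5000,0.0000)
J_ω[:, 0] = z_0
entry J[0][0] = -9.2334

-9.233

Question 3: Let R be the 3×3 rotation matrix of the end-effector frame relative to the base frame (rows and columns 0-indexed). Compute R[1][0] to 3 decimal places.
0.612

End-effector x-axis (col 0 of R) = (0.5000,0.6124,0.6124)
R[1][0] = 0.6124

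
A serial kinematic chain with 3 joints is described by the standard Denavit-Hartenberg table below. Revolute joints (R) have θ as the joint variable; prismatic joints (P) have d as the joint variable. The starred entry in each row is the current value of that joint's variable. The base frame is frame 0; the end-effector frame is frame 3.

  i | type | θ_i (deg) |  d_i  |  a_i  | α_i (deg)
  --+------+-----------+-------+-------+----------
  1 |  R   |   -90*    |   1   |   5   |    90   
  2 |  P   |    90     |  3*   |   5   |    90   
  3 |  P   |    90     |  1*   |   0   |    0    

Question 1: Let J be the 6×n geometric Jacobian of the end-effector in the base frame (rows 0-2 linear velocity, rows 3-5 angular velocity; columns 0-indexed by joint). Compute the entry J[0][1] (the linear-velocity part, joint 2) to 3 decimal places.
-1.000

prismatic axis z_1 = (-1.0000,-0.0000,0.0000)
J_v[:, 1] = z_1; J_ω[:, 1] = (0,0,0)
entry J[0][1] = -1.0000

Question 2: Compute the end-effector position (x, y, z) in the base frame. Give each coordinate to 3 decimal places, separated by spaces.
-3.000 -6.000 6.000

after link 1: o_1 = (0.0000, -5.0000, 1.0000)
after link 2: o_2 = (-3.0000, -5.0000, 6.0000)
after link 3: o_3 = (-3.0000, -6.0000, 6.0000)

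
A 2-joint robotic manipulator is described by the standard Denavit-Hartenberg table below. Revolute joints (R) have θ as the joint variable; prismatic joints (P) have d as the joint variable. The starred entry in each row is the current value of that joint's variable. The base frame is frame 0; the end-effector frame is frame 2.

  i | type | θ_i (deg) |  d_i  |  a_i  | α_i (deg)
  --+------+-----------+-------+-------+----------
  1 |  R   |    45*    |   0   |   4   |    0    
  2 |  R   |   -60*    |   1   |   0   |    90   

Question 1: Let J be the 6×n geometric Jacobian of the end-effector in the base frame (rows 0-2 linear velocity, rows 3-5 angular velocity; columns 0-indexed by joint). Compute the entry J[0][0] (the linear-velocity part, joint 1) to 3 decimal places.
-2.828

axis z_0 = ẑ; lever o_n−o_0 = (2.8284,2.8284,1.0000)
cross product → J_v[:, 0] = (-2.8284,2.8284,0.0000)
J_ω[:, 0] = z_0
entry J[0][0] = -2.8284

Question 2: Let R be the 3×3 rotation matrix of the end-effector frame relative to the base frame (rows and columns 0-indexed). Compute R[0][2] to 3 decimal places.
-0.259

End-effector z-axis (col 2 of R) = (-0.2588,-0.9659,0.0000)
R[0][2] = -0.2588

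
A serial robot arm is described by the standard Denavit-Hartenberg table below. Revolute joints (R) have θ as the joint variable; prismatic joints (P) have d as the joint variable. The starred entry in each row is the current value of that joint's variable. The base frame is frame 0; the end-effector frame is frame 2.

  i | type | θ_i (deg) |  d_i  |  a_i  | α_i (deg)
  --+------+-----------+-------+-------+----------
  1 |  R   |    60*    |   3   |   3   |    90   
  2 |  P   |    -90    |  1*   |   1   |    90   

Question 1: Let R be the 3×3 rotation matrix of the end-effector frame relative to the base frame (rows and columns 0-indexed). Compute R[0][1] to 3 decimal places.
0.866

End-effector y-axis (col 1 of R) = (0.8660,-0.5000,0.0000)
R[0][1] = 0.8660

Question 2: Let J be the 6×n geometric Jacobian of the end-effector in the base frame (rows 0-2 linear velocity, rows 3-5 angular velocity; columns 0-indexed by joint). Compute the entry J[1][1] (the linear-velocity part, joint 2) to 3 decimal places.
prismatic axis z_1 = (0.8660,-0.5000,0.0000)
J_v[:, 1] = z_1; J_ω[:, 1] = (0,0,0)
entry J[1][1] = -0.5000

-0.500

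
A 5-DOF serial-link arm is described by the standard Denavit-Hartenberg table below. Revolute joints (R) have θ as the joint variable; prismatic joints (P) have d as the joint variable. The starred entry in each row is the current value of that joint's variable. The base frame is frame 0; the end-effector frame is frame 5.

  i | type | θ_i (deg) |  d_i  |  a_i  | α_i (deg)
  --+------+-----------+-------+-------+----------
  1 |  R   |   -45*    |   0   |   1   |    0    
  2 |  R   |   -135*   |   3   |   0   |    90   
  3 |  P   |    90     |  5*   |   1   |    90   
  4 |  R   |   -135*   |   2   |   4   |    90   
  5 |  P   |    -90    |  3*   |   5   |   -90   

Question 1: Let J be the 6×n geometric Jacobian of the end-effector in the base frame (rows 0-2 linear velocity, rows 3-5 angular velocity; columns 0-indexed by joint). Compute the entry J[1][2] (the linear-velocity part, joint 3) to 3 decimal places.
prismatic axis z_2 = (-0.0000,1.0000,0.0000)
J_v[:, 2] = z_2; J_ω[:, 2] = (0,0,0)
entry J[1][2] = 1.0000

1.000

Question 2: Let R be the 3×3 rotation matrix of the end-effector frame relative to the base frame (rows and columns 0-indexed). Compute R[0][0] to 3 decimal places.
1.000

End-effector x-axis (col 0 of R) = (1.0000,0.0000,-0.0000)
R[0][0] = 1.0000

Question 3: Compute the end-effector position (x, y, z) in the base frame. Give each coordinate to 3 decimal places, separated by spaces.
3.707 3.586 -0.950

after link 1: o_1 = (0.7071, -0.7071, 0.0000)
after link 2: o_2 = (0.7071, -0.7071, 3.0000)
after link 3: o_3 = (0.7071, 4.2929, 4.0000)
after link 4: o_4 = (-1.2929, 1.4645, 1.1716)
after link 5: o_5 = (3.7071, 3.5858, -0.9497)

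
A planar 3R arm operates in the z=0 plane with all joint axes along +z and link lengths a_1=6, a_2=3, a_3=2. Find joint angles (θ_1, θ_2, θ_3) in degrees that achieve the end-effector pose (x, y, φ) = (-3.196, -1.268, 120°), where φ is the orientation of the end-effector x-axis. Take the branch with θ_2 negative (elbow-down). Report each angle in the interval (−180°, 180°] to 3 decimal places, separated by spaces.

-102.410 -150.001 12.411

wrist centre = target − a_3·(cos φ, sin φ) = (-2.1960, -3.0001)
cos θ_2 = (13.8227−6²−3²)/(2·6·3) = -0.8660; θ_2 = -150.0012° (elbow-down)
β = atan2(-3.0001,-2.1960) = -126.2037°; ψ = atan2(-1.4999,3.4019) = -23.7934°
θ_1 = β − ψ = -102.4102°
θ_3 = φ − θ_1 − θ_2 = 12.4114° (wrapped to (-180°,180°])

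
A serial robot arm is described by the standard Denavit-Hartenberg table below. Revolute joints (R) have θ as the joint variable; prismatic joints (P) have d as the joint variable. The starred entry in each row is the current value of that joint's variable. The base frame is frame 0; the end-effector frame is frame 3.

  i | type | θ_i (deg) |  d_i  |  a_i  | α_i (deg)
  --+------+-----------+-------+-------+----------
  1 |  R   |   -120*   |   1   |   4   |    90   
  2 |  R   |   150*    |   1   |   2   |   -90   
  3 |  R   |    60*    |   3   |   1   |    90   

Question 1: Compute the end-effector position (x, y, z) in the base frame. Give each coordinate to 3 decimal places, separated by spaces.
-0.283 -0.223 -0.348

after link 1: o_1 = (-2.0000, -3.4641, 1.0000)
after link 2: o_2 = (-2.0000, -1.4641, 2.0000)
after link 3: o_3 = (-0.2835, -0.2231, -0.3481)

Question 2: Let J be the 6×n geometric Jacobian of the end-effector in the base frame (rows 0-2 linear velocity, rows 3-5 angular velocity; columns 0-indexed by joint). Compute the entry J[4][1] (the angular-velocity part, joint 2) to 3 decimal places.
0.500

axis z_1 = (-0.8660,0.5000,0.0000); lever o_n−o_1 = (1.7165,3.2410,-1.3481)
cross product → J_v[:, 1] = (-0.6740,-1.1675,-3.6651)
J_ω[:, 1] = z_1
entry J[4][1] = 0.5000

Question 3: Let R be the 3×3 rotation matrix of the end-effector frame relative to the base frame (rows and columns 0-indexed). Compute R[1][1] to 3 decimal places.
End-effector y-axis (col 1 of R) = (0.2500,0.4330,-0.8660)
R[1][1] = 0.4330

0.433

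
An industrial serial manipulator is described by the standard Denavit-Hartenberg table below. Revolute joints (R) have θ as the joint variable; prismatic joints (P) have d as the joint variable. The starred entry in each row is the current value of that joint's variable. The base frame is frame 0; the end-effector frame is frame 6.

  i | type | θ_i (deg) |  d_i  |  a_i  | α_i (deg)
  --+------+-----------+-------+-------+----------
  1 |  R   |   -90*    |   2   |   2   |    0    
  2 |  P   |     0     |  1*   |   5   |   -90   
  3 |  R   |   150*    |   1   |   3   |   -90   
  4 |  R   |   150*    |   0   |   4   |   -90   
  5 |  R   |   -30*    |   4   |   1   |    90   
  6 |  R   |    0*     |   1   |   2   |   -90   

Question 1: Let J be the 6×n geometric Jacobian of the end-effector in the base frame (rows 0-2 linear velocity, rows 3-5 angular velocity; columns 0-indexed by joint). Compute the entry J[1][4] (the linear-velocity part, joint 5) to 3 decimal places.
-2.824

axis z_4 = (0.8660,-0.4330,0.2500); lever o_n−o_4 = (2.4151,-2.1226,3.9575)
cross product → J_v[:, 4] = (-1.1830,-2.8236,-0.7925)
J_ω[:, 4] = z_4
entry J[1][4] = -2.8236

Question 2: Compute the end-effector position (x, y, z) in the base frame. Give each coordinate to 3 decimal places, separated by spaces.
after link 1: o_1 = (0.0000, -2.0000, 2.0000)
after link 2: o_2 = (0.0000, -7.0000, 3.0000)
after link 3: o_3 = (1.0000, -4.4019, 1.5000)
after link 4: o_4 = (-1.0000, -7.4019, 3.2321)
after link 5: o_5 = (2.0311, -9.5335, 5.0401)
after link 6: o_6 = (1.4151, -9.5245, 7.1896)

1.415 -9.525 7.190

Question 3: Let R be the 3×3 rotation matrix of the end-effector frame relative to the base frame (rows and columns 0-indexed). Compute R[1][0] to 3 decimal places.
End-effector x-axis (col 0 of R) = (-0.4330,-0.3995,0.8080)
R[1][0] = -0.3995

-0.400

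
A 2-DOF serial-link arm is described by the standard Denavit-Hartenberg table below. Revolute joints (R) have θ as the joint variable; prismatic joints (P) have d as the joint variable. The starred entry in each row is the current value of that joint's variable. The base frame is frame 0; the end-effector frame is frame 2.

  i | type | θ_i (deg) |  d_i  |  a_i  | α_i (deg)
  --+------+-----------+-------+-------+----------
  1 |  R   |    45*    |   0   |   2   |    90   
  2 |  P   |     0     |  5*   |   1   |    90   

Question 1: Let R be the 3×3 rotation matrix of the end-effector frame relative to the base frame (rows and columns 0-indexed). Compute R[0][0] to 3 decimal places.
End-effector x-axis (col 0 of R) = (0.7071,0.7071,0.0000)
R[0][0] = 0.7071

0.707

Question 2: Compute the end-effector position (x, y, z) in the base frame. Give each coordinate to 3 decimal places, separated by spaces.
after link 1: o_1 = (1.4142, 1.4142, 0.0000)
after link 2: o_2 = (5.6569, -1.4142, 0.0000)

5.657 -1.414 0.000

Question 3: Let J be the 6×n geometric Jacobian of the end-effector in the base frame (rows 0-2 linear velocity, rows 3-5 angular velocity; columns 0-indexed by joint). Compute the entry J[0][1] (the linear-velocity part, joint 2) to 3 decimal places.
prismatic axis z_1 = (0.7071,-0.7071,0.0000)
J_v[:, 1] = z_1; J_ω[:, 1] = (0,0,0)
entry J[0][1] = 0.7071

0.707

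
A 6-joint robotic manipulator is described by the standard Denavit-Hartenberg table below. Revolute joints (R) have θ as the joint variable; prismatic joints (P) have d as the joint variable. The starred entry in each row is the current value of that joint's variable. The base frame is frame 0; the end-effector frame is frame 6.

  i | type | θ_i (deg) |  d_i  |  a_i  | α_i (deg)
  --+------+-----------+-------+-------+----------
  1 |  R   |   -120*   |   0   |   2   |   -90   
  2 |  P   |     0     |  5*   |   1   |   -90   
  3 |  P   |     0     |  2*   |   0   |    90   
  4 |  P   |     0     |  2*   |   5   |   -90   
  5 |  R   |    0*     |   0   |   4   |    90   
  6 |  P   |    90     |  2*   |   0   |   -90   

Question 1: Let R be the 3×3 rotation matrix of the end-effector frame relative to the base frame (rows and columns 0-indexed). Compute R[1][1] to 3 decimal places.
0.500

End-effector y-axis (col 1 of R) = (-0.8660,0.5000,-0.0000)
R[1][1] = 0.5000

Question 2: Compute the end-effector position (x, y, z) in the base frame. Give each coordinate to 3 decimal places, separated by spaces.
after link 1: o_1 = (-1.0000, -1.7321, 0.0000)
after link 2: o_2 = (2.8301, -5.0981, 0.0000)
after link 3: o_3 = (2.8301, -5.0981, -2.0000)
after link 4: o_4 = (2.0622, -10.4282, -2.0000)
after link 5: o_5 = (0.0622, -13.8923, -2.0000)
after link 6: o_6 = (1.7942, -14.8923, -2.0000)

1.794 -14.892 -2.000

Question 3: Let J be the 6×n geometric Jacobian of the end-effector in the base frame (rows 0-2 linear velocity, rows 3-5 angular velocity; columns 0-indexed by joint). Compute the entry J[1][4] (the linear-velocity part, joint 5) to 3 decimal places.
0.268

axis z_4 = (0.0000,-0.0000,-1.0000); lever o_n−o_4 = (-0.2679,-4.4641,0.0000)
cross product → J_v[:, 4] = (-4.4641,0.2679,-0.0000)
J_ω[:, 4] = z_4
entry J[1][4] = 0.2679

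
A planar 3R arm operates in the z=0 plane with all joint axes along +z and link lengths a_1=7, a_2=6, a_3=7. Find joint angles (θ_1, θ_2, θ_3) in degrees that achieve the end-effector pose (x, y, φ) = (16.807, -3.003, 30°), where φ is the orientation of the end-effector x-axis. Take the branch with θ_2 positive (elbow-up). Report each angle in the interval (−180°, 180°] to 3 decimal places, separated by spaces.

-45.006 30.008 44.998

wrist centre = target − a_3·(cos φ, sin φ) = (10.7448, -6.5030)
cos θ_2 = (157.7402−7²−6²)/(2·7·6) = 0.8660; θ_2 = 30.0081° (elbow-up)
β = atan2(-6.5030,10.7448) = -31.1832°; ψ = atan2(3.0007,12.1957) = 13.8229°
θ_1 = β − ψ = -45.0062°
θ_3 = φ − θ_1 − θ_2 = 44.9981° (wrapped to (-180°,180°])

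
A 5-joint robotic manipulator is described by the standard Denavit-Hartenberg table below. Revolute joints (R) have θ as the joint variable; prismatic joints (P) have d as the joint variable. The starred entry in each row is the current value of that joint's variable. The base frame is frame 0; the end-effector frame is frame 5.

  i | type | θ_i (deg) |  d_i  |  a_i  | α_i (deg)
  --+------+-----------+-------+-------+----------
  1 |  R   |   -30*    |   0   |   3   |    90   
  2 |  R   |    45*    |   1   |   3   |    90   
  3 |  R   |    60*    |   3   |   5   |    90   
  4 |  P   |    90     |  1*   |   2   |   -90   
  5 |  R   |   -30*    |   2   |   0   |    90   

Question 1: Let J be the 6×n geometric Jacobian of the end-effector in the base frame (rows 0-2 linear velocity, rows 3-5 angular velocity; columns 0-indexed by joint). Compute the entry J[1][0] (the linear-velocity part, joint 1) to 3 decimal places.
7.397

axis z_0 = ẑ; lever o_n−o_0 = (7.3969,-7.8480,0.2588)
cross product → J_v[:, 0] = (7.8480,7.3969,-0.0000)
J_ω[:, 0] = z_0
entry J[1][0] = 7.3969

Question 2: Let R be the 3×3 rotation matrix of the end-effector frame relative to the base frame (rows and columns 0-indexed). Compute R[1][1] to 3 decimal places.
0.927

End-effector y-axis (col 1 of R) = (0.1268,0.9268,-0.3536)
R[1][1] = 0.9268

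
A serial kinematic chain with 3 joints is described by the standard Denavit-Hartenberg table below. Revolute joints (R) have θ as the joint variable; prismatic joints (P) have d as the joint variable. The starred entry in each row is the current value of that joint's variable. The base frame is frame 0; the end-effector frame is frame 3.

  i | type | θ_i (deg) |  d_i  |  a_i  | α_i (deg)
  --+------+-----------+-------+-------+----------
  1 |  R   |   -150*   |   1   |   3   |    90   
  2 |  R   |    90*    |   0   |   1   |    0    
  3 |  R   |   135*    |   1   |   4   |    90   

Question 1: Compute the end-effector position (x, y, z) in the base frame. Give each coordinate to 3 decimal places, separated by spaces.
-0.649 0.780 -0.828

after link 1: o_1 = (-2.5981, -1.5000, 1.0000)
after link 2: o_2 = (-2.5981, -1.5000, 2.0000)
after link 3: o_3 = (-0.6486, 0.7802, -0.8284)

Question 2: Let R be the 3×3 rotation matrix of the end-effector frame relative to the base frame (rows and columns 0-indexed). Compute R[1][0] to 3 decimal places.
End-effector x-axis (col 0 of R) = (0.6124,0.3536,-0.7071)
R[1][0] = 0.3536

0.354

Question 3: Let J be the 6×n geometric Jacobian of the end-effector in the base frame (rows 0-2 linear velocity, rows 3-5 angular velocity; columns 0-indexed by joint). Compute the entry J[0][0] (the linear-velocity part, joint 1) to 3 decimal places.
-0.780

axis z_0 = ẑ; lever o_n−o_0 = (-0.6486,0.7802,-0.8284)
cross product → J_v[:, 0] = (-0.7802,-0.6486,0.0000)
J_ω[:, 0] = z_0
entry J[0][0] = -0.7802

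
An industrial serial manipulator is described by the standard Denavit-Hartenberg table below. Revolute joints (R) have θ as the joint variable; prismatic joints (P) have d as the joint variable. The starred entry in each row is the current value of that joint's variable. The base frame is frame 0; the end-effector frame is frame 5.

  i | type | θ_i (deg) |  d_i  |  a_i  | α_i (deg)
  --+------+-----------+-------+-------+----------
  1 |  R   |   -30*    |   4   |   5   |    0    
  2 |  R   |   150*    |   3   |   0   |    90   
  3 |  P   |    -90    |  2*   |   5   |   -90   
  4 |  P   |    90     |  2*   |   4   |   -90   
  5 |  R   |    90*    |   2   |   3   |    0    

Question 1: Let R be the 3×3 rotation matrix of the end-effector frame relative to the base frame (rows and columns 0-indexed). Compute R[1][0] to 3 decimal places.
-0.866

End-effector x-axis (col 0 of R) = (0.5000,-0.8660,-0.0000)
R[1][0] = -0.8660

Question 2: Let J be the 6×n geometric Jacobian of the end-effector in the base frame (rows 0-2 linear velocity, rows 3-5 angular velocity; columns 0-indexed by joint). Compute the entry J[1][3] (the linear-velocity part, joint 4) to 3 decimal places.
0.866

prismatic axis z_3 = (-0.5000,0.8660,0.0000)
J_v[:, 3] = z_3; J_ω[:, 3] = (0,0,0)
entry J[1][3] = 0.8660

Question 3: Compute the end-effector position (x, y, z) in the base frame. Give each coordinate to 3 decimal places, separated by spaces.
3.098 -4.366 4.000

after link 1: o_1 = (4.3301, -2.5000, 4.0000)
after link 2: o_2 = (4.3301, -2.5000, 7.0000)
after link 3: o_3 = (6.0622, -1.5000, 2.0000)
after link 4: o_4 = (1.5981, -1.7679, 2.0000)
after link 5: o_5 = (3.0981, -4.3660, 4.0000)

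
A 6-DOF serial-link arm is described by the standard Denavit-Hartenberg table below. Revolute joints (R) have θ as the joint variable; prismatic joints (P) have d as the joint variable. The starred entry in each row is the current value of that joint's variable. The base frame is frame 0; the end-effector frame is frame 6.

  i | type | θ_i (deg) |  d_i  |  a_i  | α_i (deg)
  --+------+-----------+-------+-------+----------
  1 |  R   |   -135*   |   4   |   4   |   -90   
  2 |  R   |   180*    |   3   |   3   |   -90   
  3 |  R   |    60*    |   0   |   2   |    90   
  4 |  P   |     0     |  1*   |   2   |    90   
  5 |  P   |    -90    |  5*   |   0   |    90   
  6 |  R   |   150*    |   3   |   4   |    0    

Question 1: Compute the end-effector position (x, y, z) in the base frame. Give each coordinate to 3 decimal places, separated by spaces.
after link 1: o_1 = (-2.8284, -2.8284, 4.0000)
after link 2: o_2 = (1.4142, -2.8284, 4.0000)
after link 3: o_3 = (0.8966, -0.8966, 4.0000)
after link 4: o_4 = (1.3449, 1.2941, 4.0000)
after link 5: o_5 = (1.3449, 1.2941, -1.0000)
after link 6: o_6 = (5.4674, -0.7071, -3.0000)

5.467 -0.707 -3.000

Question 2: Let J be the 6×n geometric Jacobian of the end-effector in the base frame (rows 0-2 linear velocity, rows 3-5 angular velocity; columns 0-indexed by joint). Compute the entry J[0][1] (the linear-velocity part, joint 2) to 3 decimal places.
4.950

axis z_1 = (0.7071,-0.7071,0.0000); lever o_n−o_1 = (8.2958,2.1213,-7.0000)
cross product → J_v[:, 1] = (4.9497,4.9497,7.3660)
J_ω[:, 1] = z_1
entry J[0][1] = 4.9497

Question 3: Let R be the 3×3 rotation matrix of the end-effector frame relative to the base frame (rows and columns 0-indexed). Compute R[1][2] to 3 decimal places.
-0.966

End-effector z-axis (col 2 of R) = (0.2588,-0.9659,0.0000)
R[1][2] = -0.9659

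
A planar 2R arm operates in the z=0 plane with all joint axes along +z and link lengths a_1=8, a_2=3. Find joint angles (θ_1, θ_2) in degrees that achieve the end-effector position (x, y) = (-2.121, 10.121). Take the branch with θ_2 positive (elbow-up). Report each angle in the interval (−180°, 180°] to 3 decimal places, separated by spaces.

cos θ_2 = (106.9333−8²−3²)/(2·8·3) = 0.7069; θ_2 = 45.0132° (elbow-up)
β = atan2(10.1210,-2.1210) = 101.8359°; ψ = atan2(2.1218,10.1208) = 11.8405°
θ_1 = β − ψ = 89.9954°

89.995 45.013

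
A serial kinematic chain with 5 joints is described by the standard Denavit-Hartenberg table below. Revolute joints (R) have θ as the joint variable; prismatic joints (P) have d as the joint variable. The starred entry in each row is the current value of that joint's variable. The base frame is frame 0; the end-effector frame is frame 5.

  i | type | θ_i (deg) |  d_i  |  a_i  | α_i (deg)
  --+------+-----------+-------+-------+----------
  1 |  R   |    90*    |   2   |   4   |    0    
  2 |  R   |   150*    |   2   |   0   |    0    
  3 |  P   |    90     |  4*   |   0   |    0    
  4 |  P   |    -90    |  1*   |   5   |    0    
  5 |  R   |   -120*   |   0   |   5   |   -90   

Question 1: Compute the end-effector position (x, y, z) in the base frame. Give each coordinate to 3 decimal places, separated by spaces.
-5.000 4.000 9.000

after link 1: o_1 = (0.0000, 4.0000, 2.0000)
after link 2: o_2 = (0.0000, 4.0000, 4.0000)
after link 3: o_3 = (0.0000, 4.0000, 8.0000)
after link 4: o_4 = (-2.5000, -0.3301, 9.0000)
after link 5: o_5 = (-5.0000, 4.0000, 9.0000)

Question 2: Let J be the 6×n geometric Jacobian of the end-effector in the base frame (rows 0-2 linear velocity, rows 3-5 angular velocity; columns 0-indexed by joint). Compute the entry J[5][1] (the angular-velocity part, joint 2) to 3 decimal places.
1.000

axis z_1 = (0.0000,0.0000,1.0000); lever o_n−o_1 = (-5.0000,-0.0000,7.0000)
cross product → J_v[:, 1] = (0.0000,-5.0000,0.0000)
J_ω[:, 1] = z_1
entry J[5][1] = 1.0000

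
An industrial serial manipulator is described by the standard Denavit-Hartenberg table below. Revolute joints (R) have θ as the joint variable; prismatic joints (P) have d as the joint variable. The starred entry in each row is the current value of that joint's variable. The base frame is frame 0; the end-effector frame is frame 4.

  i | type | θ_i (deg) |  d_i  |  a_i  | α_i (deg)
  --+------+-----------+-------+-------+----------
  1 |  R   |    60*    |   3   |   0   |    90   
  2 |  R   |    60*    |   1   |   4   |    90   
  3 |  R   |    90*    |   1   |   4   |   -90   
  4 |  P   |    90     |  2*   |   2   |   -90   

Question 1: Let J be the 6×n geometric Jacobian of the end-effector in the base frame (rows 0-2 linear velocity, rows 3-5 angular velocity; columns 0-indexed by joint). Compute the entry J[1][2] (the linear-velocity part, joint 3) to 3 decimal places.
axis z_2 = (0.4330,0.7500,-0.5000); lever o_n−o_2 = (2.5311,-3.6160,-1.2321)
cross product → J_v[:, 2] = (-2.7321,-0.7321,-3.4641)
J_ω[:, 2] = z_2
entry J[1][2] = -0.7321

-0.732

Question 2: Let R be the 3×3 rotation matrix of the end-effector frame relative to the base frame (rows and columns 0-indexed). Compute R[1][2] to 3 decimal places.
0.500

End-effector z-axis (col 2 of R) = (-0.8660,0.5000,-0.0000)
R[1][2] = 0.5000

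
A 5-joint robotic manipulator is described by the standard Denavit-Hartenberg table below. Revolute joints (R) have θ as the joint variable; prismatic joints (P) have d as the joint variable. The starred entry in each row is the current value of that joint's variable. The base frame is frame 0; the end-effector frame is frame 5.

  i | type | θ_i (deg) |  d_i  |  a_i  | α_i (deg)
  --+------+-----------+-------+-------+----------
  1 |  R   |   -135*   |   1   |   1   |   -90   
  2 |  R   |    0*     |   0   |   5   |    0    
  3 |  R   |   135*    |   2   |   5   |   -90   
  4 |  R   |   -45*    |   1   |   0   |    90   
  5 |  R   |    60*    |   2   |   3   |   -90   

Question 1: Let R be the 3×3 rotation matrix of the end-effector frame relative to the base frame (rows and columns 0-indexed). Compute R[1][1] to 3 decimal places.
End-effector y-axis (col 1 of R) = (-0.1464,0.8536,-0.5000)
R[1][1] = 0.8536

0.854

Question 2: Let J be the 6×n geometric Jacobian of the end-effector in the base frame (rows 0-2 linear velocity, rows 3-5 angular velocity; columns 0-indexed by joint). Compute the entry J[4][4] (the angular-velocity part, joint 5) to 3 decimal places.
axis z_4 = (0.1464,-0.8536,0.5000); lever o_n−o_4 = (2.8723,-0.6277,2.0871)
cross product → J_v[:, 4] = (-1.4676,1.1305,2.3597)
J_ω[:, 4] = z_4
entry J[4][4] = -0.8536

-0.854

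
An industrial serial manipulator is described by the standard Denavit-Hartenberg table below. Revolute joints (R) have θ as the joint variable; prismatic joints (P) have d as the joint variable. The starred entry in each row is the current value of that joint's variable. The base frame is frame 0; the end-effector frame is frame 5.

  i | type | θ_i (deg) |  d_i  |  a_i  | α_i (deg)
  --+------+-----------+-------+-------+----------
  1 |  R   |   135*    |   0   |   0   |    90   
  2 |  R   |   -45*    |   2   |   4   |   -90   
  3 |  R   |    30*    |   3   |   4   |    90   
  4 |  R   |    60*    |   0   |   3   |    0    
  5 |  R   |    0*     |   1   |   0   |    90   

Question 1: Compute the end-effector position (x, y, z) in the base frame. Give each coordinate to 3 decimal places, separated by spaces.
-7.349 7.513 -2.592

after link 1: o_1 = (0.0000, 0.0000, 0.0000)
after link 2: o_2 = (-0.5858, 3.4142, -2.8284)
after link 3: o_3 = (-5.2321, 5.2321, -3.1566)
after link 4: o_4 = (-7.7109, 6.6503, -2.2380)
after link 5: o_5 = (-7.3486, 7.5127, -2.5916)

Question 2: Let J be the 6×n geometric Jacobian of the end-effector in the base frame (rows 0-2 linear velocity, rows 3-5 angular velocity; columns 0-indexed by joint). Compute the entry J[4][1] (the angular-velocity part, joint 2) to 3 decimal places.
0.707

axis z_1 = (0.7071,0.7071,0.0000); lever o_n−o_1 = (-7.3486,7.5127,-2.5916)
cross product → J_v[:, 1] = (-1.8325,1.8325,10.5085)
J_ω[:, 1] = z_1
entry J[4][1] = 0.7071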